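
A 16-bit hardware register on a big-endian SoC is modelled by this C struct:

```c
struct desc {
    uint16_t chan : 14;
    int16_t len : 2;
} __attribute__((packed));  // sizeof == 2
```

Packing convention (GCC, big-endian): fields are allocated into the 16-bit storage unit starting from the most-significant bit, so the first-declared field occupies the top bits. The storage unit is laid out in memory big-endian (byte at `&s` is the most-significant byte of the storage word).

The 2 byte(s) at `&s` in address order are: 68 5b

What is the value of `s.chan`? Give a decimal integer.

6678

[0]=0x68 [1]=0x5b (big-endian) → word 0x685b
chan:14 @ bit 2 → (0x685b>>2)&0x3fff = 0x1a16  ←
len:2 @ bit 0 → (0x685b>>0)&0x3 = 0x3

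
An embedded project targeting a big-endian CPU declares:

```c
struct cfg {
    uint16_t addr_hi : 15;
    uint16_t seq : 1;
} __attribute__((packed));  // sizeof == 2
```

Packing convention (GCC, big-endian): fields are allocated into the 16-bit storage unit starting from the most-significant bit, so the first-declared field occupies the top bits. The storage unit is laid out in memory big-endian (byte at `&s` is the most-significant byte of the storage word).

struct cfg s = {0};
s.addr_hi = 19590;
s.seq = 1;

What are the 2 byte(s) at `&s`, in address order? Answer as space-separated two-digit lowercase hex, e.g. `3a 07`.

[1+:15] addr_hi=19590 & 0x7fff = 0x4c86; word=0x990c
[0+:1] seq=1 & 0x1 = 0x1; word=0x990d
word = 0x990d → big-endian bytes:
  [0]=0x99  [1]=0x0d

99 0d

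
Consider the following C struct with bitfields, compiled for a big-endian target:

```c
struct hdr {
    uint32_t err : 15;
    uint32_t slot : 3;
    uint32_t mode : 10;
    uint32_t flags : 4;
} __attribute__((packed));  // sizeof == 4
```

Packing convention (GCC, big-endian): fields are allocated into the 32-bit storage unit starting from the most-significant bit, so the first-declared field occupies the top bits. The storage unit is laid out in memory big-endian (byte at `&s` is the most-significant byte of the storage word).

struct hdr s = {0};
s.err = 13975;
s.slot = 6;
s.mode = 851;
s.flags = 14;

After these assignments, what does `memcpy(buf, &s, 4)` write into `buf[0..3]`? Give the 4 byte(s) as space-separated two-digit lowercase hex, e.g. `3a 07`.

err (15b) val=13975 bits=0x3697 at bit 17: 0x6d2e0000
slot (3b) val=6 bits=0x6 at bit 14: 0x6d2f8000
mode (10b) val=851 bits=0x353 at bit 4: 0x6d2fb530
flags (4b) val=14 bits=0xe at bit 0: 0x6d2fb53e
word = 0x6d2fb53e → big-endian bytes:
  [0]=0x6d  [1]=0x2f  [2]=0xb5  [3]=0x3e

6d 2f b5 3e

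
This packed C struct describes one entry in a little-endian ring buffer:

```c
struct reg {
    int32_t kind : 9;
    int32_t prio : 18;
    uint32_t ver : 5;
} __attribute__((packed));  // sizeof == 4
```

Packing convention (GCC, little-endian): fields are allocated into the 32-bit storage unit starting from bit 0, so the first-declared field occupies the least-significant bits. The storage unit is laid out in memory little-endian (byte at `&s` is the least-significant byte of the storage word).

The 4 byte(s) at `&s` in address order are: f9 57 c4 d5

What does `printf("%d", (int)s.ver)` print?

[0]=0xf9 [1]=0x57 [2]=0xc4 [3]=0xd5 (little-endian) → word 0xd5c457f9
kind [0+:9] = (word>>0) & 0x1ff = 505
prio [9+:18] = (word>>9) & 0x3ffff = 188971
ver [27+:5] = (word>>27) & 0x1f = 26  ←

26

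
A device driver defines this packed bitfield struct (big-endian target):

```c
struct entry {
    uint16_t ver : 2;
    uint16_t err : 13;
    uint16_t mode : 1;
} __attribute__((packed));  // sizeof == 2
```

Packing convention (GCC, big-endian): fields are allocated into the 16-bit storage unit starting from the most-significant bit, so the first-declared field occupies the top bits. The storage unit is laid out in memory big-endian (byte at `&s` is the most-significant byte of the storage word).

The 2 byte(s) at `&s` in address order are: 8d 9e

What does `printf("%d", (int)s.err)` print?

[0]=0x8d [1]=0x9e (big-endian) → word 0x8d9e
ver [14+:2] = (word>>14) & 0x3 = 2
err [1+:13] = (word>>1) & 0x1fff = 1743  ←
mode [0+:1] = (word>>0) & 0x1 = 0

1743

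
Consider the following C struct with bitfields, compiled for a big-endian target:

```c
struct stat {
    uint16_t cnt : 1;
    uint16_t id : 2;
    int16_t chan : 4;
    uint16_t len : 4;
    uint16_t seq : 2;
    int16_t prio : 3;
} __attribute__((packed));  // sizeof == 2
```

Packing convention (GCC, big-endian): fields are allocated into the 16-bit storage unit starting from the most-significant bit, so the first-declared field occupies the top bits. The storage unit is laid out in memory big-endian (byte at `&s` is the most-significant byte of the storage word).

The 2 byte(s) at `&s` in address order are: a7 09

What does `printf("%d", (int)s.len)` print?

[0]=0xa7 [1]=0x09 (big-endian) → word 0xa709
cnt [15+:1] = (word>>15) & 0x1 = 1
id [13+:2] = (word>>13) & 0x3 = 1
chan [9+:4] = (word>>9) & 0xf = 3
len [5+:4] = (word>>5) & 0xf = 8  ←
seq [3+:2] = (word>>3) & 0x3 = 1
prio [0+:3] = (word>>0) & 0x7 = 1

8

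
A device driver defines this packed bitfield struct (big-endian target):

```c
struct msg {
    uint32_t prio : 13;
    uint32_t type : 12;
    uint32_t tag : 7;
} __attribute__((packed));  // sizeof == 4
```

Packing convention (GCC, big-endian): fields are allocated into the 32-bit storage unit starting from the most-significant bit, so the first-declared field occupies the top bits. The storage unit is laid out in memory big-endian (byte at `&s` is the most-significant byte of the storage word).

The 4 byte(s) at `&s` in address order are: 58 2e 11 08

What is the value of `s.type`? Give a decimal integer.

3106

[0]=0x58 [1]=0x2e [2]=0x11 [3]=0x08 (big-endian) → word 0x582e1108
prio:13 @ bit 19 → (0x582e1108>>19)&0x1fff = 0xb05
type:12 @ bit 7 → (0x582e1108>>7)&0xfff = 0xc22  ←
tag:7 @ bit 0 → (0x582e1108>>0)&0x7f = 0x8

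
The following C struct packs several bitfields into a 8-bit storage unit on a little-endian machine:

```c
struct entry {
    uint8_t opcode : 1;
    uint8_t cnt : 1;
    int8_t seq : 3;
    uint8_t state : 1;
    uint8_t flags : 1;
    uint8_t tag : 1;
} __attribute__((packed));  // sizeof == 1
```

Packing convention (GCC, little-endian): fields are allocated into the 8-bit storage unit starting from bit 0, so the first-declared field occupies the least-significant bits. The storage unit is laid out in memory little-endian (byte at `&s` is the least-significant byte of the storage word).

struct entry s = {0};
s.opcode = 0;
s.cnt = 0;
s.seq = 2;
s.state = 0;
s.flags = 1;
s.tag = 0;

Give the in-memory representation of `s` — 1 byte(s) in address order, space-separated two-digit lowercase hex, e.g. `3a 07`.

opcode (1b) val=0 bits=0x0 at bit 0: 0x00
cnt (1b) val=0 bits=0x0 at bit 1: 0x00
seq (3b) val=2 bits=0x2 at bit 2: 0x08
state (1b) val=0 bits=0x0 at bit 5: 0x08
flags (1b) val=1 bits=0x1 at bit 6: 0x48
tag (1b) val=0 bits=0x0 at bit 7: 0x48
word = 0x48 → little-endian bytes:
  [0]=0x48

48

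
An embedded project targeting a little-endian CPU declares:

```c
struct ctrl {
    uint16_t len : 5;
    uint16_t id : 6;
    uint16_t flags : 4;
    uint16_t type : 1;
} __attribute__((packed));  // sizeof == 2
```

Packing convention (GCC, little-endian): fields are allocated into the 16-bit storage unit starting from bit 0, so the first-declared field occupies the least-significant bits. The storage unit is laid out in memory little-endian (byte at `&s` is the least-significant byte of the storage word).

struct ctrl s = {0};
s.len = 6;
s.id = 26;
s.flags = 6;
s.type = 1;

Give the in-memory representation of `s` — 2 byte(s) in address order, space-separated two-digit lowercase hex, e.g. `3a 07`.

46 b3

len (5b) val=6 bits=0x6 at bit 0: 0x0006
id (6b) val=26 bits=0x1a at bit 5: 0x0346
flags (4b) val=6 bits=0x6 at bit 11: 0x3346
type (1b) val=1 bits=0x1 at bit 15: 0xb346
word = 0xb346 → little-endian bytes:
  [0]=0x46  [1]=0xb3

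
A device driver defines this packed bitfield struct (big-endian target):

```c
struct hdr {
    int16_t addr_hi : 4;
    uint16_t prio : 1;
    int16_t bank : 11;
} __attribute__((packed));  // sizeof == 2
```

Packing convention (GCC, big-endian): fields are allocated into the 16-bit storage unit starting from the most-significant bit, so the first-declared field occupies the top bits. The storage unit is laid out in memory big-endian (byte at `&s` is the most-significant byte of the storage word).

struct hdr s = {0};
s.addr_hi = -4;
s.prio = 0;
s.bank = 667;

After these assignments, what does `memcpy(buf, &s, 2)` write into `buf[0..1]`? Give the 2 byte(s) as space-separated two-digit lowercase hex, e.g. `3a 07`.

c2 9b

[12+:4] addr_hi=-4 & 0xf = 0xc; word=0xc000
[11+:1] prio=0 & 0x1 = 0x0; word=0xc000
[0+:11] bank=667 & 0x7ff = 0x29b; word=0xc29b
word = 0xc29b → big-endian bytes:
  [0]=0xc2  [1]=0x9b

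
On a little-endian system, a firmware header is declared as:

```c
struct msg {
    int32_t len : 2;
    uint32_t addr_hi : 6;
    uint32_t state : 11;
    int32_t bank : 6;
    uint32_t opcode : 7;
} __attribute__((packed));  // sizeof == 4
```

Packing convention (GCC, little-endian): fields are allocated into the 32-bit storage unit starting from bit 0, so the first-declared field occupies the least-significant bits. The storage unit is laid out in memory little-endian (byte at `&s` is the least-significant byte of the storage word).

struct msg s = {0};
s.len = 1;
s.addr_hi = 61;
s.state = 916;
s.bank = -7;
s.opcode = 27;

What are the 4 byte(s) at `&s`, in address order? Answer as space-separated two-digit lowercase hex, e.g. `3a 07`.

f5 94 cb 37

len (2b) val=1 bits=0x1 at bit 0: 0x00000001
addr_hi (6b) val=61 bits=0x3d at bit 2: 0x000000f5
state (11b) val=916 bits=0x394 at bit 8: 0x000394f5
bank (6b) val=-7 bits=0x39 at bit 19: 0x01cb94f5
opcode (7b) val=27 bits=0x1b at bit 25: 0x37cb94f5
word = 0x37cb94f5 → little-endian bytes:
  [0]=0xf5  [1]=0x94  [2]=0xcb  [3]=0x37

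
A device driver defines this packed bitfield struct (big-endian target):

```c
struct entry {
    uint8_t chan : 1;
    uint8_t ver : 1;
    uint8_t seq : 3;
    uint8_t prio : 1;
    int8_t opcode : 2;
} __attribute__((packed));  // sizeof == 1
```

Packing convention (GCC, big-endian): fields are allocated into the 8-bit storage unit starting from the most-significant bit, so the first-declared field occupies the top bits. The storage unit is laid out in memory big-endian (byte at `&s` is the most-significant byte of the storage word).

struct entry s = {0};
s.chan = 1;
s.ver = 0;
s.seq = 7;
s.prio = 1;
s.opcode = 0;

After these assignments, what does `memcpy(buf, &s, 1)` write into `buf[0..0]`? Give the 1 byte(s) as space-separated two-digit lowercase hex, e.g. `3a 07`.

bc

[7+:1] chan=1 & 0x1 = 0x1; word=0x80
[6+:1] ver=0 & 0x1 = 0x0; word=0x80
[3+:3] seq=7 & 0x7 = 0x7; word=0xb8
[2+:1] prio=1 & 0x1 = 0x1; word=0xbc
[0+:2] opcode=0 & 0x3 = 0x0; word=0xbc
word = 0xbc → big-endian bytes:
  [0]=0xbc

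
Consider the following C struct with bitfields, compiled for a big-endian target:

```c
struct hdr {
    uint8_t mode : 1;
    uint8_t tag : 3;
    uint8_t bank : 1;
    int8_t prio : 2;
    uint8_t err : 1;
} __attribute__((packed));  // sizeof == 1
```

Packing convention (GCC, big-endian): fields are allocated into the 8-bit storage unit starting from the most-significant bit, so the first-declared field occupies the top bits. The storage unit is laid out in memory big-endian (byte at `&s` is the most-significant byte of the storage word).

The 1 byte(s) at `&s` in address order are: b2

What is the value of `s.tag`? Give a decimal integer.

3

[0]=0xb2 (big-endian) → word 0xb2
mode:1 @ bit 7 → (0xb2>>7)&0x1 = 0x1
tag:3 @ bit 4 → (0xb2>>4)&0x7 = 0x3  ←
bank:1 @ bit 3 → (0xb2>>3)&0x1 = 0x0
prio:2 @ bit 1 → (0xb2>>1)&0x3 = 0x1
err:1 @ bit 0 → (0xb2>>0)&0x1 = 0x0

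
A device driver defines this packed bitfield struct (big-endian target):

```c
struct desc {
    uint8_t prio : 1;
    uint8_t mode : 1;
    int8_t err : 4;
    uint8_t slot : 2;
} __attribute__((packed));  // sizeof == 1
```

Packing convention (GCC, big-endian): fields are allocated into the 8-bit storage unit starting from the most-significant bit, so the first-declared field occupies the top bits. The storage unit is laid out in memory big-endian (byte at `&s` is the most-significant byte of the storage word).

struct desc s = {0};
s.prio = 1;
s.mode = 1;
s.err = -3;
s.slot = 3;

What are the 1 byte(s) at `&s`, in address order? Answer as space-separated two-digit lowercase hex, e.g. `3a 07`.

prio (1b) val=1 bits=0x1 at bit 7: 0x80
mode (1b) val=1 bits=0x1 at bit 6: 0xc0
err (4b) val=-3 bits=0xd at bit 2: 0xf4
slot (2b) val=3 bits=0x3 at bit 0: 0xf7
word = 0xf7 → big-endian bytes:
  [0]=0xf7

f7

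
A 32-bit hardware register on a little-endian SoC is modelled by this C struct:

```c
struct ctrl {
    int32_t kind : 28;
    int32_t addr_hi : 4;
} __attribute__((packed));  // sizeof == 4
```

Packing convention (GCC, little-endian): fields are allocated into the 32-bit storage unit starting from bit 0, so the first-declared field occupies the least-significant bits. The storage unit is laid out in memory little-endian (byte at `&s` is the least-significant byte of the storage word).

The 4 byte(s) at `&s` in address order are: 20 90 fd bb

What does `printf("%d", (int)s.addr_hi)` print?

-5

[0]=0x20 [1]=0x90 [2]=0xfd [3]=0xbb (little-endian) → word 0xbbfd9020
kind [0+:28] = (word>>0) & 0xfffffff = 201166880
addr_hi [28+:4] = (word>>28) & 0xf = 11  ←
addr_hi signed 4b, MSB=1: 11 - 16 = -5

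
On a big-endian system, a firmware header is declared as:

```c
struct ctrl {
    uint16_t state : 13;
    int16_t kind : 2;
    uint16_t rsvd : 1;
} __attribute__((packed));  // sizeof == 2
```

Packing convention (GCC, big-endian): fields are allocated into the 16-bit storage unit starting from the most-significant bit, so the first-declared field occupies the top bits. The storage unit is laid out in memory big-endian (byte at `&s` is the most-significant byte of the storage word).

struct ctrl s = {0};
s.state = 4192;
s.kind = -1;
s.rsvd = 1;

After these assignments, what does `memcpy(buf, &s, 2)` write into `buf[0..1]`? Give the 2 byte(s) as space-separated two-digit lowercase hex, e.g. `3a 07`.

state:13 = 4192 → 0x1060 << 3 → word 0x8300
kind:2 = -1 → 0x3 << 1 → word 0x8306
rsvd:1 = 1 → 0x1 << 0 → word 0x8307
word = 0x8307 → big-endian bytes:
  [0]=0x83  [1]=0x07

83 07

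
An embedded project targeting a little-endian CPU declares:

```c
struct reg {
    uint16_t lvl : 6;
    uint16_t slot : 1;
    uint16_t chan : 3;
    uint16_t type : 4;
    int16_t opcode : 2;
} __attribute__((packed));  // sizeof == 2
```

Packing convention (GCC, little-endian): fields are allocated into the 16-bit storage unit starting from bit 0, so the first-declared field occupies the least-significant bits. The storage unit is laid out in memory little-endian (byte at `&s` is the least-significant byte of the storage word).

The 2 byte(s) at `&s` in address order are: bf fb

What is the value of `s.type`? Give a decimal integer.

14

[0]=0xbf [1]=0xfb (little-endian) → word 0xfbbf
lvl [0+:6] = (word>>0) & 0x3f = 63
slot [6+:1] = (word>>6) & 0x1 = 0
chan [7+:3] = (word>>7) & 0x7 = 7
type [10+:4] = (word>>10) & 0xf = 14  ←
opcode [14+:2] = (word>>14) & 0x3 = 3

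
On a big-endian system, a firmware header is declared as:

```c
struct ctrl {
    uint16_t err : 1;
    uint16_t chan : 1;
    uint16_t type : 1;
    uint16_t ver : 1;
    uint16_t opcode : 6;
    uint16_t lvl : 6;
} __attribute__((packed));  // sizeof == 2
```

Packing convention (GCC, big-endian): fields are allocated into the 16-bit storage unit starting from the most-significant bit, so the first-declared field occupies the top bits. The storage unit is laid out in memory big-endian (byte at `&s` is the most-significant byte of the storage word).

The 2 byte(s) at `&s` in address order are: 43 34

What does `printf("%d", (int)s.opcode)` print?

[0]=0x43 [1]=0x34 (big-endian) → word 0x4334
err:1 @ bit 15 → (0x4334>>15)&0x1 = 0x0
chan:1 @ bit 14 → (0x4334>>14)&0x1 = 0x1
type:1 @ bit 13 → (0x4334>>13)&0x1 = 0x0
ver:1 @ bit 12 → (0x4334>>12)&0x1 = 0x0
opcode:6 @ bit 6 → (0x4334>>6)&0x3f = 0xc  ←
lvl:6 @ bit 0 → (0x4334>>0)&0x3f = 0x34

12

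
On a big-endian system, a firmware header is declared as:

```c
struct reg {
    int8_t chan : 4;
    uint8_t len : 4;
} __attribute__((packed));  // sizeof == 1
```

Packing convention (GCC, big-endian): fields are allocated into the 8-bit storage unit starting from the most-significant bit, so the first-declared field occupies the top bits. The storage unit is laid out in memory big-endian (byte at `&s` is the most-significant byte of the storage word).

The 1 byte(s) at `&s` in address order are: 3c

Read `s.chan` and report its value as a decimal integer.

[0]=0x3c (big-endian) → word 0x3c
chan:4 @ bit 4 → (0x3c>>4)&0xf = 0x3  ←
len:4 @ bit 0 → (0x3c>>0)&0xf = 0xc
chan signed 4b, MSB=0: value = 3

3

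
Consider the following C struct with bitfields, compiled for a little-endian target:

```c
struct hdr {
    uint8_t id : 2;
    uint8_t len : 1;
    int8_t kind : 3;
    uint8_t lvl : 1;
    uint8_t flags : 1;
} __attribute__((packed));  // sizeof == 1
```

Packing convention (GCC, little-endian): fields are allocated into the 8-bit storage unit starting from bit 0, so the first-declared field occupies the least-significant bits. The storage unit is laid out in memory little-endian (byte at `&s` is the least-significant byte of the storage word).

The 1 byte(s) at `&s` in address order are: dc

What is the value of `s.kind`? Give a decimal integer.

[0]=0xdc (little-endian) → word 0xdc
id:2 @ bit 0 → (0xdc>>0)&0x3 = 0x0
len:1 @ bit 2 → (0xdc>>2)&0x1 = 0x1
kind:3 @ bit 3 → (0xdc>>3)&0x7 = 0x3  ←
lvl:1 @ bit 6 → (0xdc>>6)&0x1 = 0x1
flags:1 @ bit 7 → (0xdc>>7)&0x1 = 0x1
kind signed 3b, MSB=0: value = 3

3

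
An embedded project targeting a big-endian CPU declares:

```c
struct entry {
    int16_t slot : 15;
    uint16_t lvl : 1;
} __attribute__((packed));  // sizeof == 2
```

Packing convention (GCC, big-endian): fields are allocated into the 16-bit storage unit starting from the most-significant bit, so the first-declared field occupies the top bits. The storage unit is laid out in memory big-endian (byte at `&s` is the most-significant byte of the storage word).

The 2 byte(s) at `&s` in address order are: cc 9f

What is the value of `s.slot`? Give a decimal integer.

[0]=0xcc [1]=0x9f (big-endian) → word 0xcc9f
slot:15 @ bit 1 → (0xcc9f>>1)&0x7fff = 0x664f  ←
lvl:1 @ bit 0 → (0xcc9f>>0)&0x1 = 0x1
slot signed 15b, MSB=1: 26191 - 32768 = -6577

-6577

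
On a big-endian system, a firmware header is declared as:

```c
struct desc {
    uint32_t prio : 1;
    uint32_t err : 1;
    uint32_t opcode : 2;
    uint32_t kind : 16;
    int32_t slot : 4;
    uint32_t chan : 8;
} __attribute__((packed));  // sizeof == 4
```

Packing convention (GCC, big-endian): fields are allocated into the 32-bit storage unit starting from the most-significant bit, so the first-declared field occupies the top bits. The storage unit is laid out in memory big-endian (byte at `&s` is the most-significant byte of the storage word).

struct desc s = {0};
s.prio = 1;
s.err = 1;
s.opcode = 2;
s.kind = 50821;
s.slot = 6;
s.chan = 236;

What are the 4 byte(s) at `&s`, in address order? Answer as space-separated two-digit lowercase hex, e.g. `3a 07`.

prio:1 = 1 → 0x1 << 31 → word 0x80000000
err:1 = 1 → 0x1 << 30 → word 0xc0000000
opcode:2 = 2 → 0x2 << 28 → word 0xe0000000
kind:16 = 50821 → 0xc685 << 12 → word 0xec685000
slot:4 = 6 → 0x6 << 8 → word 0xec685600
chan:8 = 236 → 0xec << 0 → word 0xec6856ec
word = 0xec6856ec → big-endian bytes:
  [0]=0xec  [1]=0x68  [2]=0x56  [3]=0xec

ec 68 56 ec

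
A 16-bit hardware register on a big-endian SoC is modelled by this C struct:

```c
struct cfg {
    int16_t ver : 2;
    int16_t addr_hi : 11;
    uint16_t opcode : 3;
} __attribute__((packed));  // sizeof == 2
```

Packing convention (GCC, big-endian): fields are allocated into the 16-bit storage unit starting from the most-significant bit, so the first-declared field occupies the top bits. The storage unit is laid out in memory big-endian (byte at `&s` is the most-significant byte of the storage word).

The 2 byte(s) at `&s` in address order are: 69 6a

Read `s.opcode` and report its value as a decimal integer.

[0]=0x69 [1]=0x6a (big-endian) → word 0x696a
ver [14+:2] = (word>>14) & 0x3 = 1
addr_hi [3+:11] = (word>>3) & 0x7ff = 1325
opcode [0+:3] = (word>>0) & 0x7 = 2  ←

2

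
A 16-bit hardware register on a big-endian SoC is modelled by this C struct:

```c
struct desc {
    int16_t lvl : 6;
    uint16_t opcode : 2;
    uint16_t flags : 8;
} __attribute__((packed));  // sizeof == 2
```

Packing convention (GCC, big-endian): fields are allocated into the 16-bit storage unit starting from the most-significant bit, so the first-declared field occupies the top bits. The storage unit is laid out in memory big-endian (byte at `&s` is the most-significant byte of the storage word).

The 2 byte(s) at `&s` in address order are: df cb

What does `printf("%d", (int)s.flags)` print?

[0]=0xdf [1]=0xcb (big-endian) → word 0xdfcb
lvl:6 @ bit 10 → (0xdfcb>>10)&0x3f = 0x37
opcode:2 @ bit 8 → (0xdfcb>>8)&0x3 = 0x3
flags:8 @ bit 0 → (0xdfcb>>0)&0xff = 0xcb  ←

203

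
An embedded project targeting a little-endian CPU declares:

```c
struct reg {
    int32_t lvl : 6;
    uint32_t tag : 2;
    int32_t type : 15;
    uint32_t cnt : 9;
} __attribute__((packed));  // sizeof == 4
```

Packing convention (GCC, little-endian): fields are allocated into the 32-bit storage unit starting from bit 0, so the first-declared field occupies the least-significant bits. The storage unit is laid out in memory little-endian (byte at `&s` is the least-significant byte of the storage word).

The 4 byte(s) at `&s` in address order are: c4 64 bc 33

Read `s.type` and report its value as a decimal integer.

[0]=0xc4 [1]=0x64 [2]=0xbc [3]=0x33 (little-endian) → word 0x33bc64c4
lvl:6 @ bit 0 → (0x33bc64c4>>0)&0x3f = 0x4
tag:2 @ bit 6 → (0x33bc64c4>>6)&0x3 = 0x3
type:15 @ bit 8 → (0x33bc64c4>>8)&0x7fff = 0x3c64  ←
cnt:9 @ bit 23 → (0x33bc64c4>>23)&0x1ff = 0x67
type signed 15b, MSB=0: value = 15460

15460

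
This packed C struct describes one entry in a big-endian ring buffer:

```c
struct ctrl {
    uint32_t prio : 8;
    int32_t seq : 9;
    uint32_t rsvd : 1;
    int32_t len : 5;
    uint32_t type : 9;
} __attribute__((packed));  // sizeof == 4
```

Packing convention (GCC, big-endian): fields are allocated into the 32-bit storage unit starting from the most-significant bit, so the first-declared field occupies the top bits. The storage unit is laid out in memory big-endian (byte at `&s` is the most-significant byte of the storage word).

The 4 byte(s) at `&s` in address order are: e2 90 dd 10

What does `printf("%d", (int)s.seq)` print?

[0]=0xe2 [1]=0x90 [2]=0xdd [3]=0x10 (big-endian) → word 0xe290dd10
prio:8 @ bit 24 → (0xe290dd10>>24)&0xff = 0xe2
seq:9 @ bit 15 → (0xe290dd10>>15)&0x1ff = 0x121  ←
rsvd:1 @ bit 14 → (0xe290dd10>>14)&0x1 = 0x1
len:5 @ bit 9 → (0xe290dd10>>9)&0x1f = 0xe
type:9 @ bit 0 → (0xe290dd10>>0)&0x1ff = 0x110
seq signed 9b, MSB=1: 289 - 512 = -223

-223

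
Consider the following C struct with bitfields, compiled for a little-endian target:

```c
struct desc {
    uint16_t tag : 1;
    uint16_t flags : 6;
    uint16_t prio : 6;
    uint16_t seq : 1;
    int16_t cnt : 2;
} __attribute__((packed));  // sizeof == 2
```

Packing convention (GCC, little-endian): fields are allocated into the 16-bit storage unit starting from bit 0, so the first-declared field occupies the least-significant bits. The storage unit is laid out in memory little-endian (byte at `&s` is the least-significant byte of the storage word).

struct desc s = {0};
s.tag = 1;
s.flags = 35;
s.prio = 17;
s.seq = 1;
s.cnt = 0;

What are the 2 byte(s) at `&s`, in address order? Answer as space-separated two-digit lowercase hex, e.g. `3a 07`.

[0+:1] tag=1 & 0x1 = 0x1; word=0x0001
[1+:6] flags=35 & 0x3f = 0x23; word=0x0047
[7+:6] prio=17 & 0x3f = 0x11; word=0x08c7
[13+:1] seq=1 & 0x1 = 0x1; word=0x28c7
[14+:2] cnt=0 & 0x3 = 0x0; word=0x28c7
word = 0x28c7 → little-endian bytes:
  [0]=0xc7  [1]=0x28

c7 28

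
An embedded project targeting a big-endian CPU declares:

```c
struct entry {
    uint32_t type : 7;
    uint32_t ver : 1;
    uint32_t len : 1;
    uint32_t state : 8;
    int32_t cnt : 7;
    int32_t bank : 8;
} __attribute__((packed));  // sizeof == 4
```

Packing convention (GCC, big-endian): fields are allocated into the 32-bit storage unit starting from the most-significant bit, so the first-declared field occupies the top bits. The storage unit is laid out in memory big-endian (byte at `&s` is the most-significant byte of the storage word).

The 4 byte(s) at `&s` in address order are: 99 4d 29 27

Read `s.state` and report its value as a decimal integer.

154

[0]=0x99 [1]=0x4d [2]=0x29 [3]=0x27 (big-endian) → word 0x994d2927
type [25+:7] = (word>>25) & 0x7f = 76
ver [24+:1] = (word>>24) & 0x1 = 1
len [23+:1] = (word>>23) & 0x1 = 0
state [15+:8] = (word>>15) & 0xff = 154  ←
cnt [8+:7] = (word>>8) & 0x7f = 41
bank [0+:8] = (word>>0) & 0xff = 39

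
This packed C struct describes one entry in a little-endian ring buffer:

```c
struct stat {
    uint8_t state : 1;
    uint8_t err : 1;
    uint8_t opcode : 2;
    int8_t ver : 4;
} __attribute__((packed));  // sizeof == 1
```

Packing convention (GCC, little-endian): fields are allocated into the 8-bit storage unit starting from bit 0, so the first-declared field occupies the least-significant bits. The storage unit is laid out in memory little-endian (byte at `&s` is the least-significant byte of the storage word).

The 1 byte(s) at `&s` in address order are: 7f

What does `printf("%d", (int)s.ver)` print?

7

[0]=0x7f (little-endian) → word 0x7f
state:1 @ bit 0 → (0x7f>>0)&0x1 = 0x1
err:1 @ bit 1 → (0x7f>>1)&0x1 = 0x1
opcode:2 @ bit 2 → (0x7f>>2)&0x3 = 0x3
ver:4 @ bit 4 → (0x7f>>4)&0xf = 0x7  ←
ver signed 4b, MSB=0: value = 7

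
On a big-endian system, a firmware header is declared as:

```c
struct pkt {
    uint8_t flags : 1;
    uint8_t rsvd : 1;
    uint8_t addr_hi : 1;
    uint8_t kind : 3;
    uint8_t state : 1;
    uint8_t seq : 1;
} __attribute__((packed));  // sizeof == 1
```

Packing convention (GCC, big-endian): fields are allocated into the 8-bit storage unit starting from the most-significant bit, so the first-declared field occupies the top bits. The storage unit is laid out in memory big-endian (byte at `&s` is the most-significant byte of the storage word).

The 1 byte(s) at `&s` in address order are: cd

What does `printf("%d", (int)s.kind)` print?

[0]=0xcd (big-endian) → word 0xcd
flags [7+:1] = (word>>7) & 0x1 = 1
rsvd [6+:1] = (word>>6) & 0x1 = 1
addr_hi [5+:1] = (word>>5) & 0x1 = 0
kind [2+:3] = (word>>2) & 0x7 = 3  ←
state [1+:1] = (word>>1) & 0x1 = 0
seq [0+:1] = (word>>0) & 0x1 = 1

3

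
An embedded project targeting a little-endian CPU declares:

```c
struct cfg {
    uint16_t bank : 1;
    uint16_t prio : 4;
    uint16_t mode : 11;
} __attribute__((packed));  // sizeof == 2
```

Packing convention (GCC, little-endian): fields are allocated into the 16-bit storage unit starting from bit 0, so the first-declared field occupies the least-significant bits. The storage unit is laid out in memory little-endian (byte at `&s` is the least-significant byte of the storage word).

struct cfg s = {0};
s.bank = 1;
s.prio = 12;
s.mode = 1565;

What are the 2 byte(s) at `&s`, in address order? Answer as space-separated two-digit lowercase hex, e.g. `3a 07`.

[0+:1] bank=1 & 0x1 = 0x1; word=0x0001
[1+:4] prio=12 & 0xf = 0xc; word=0x0019
[5+:11] mode=1565 & 0x7ff = 0x61d; word=0xc3b9
word = 0xc3b9 → little-endian bytes:
  [0]=0xb9  [1]=0xc3

b9 c3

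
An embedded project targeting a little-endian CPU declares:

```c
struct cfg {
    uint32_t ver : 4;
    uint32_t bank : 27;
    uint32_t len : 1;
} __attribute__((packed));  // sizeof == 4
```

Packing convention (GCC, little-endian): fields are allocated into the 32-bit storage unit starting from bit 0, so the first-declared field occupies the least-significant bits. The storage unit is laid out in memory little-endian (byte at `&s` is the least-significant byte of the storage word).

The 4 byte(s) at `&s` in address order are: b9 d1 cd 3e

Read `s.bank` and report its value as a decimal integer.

[0]=0xb9 [1]=0xd1 [2]=0xcd [3]=0x3e (little-endian) → word 0x3ecdd1b9
ver:4 @ bit 0 → (0x3ecdd1b9>>0)&0xf = 0x9
bank:27 @ bit 4 → (0x3ecdd1b9>>4)&0x7ffffff = 0x3ecdd1b  ←
len:1 @ bit 31 → (0x3ecdd1b9>>31)&0x1 = 0x0

65854747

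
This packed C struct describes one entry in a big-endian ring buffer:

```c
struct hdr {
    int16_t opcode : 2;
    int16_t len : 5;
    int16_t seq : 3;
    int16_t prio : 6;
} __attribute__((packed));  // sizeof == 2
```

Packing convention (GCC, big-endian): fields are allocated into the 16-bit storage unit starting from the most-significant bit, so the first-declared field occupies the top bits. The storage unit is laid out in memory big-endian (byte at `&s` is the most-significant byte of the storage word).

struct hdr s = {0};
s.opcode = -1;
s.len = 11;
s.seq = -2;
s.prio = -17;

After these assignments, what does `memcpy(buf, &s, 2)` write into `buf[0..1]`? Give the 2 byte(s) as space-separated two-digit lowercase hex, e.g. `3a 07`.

d7 af

opcode (2b) val=-1 bits=0x3 at bit 14: 0xc000
len (5b) val=11 bits=0xb at bit 9: 0xd600
seq (3b) val=-2 bits=0x6 at bit 6: 0xd780
prio (6b) val=-17 bits=0x2f at bit 0: 0xd7af
word = 0xd7af → big-endian bytes:
  [0]=0xd7  [1]=0xaf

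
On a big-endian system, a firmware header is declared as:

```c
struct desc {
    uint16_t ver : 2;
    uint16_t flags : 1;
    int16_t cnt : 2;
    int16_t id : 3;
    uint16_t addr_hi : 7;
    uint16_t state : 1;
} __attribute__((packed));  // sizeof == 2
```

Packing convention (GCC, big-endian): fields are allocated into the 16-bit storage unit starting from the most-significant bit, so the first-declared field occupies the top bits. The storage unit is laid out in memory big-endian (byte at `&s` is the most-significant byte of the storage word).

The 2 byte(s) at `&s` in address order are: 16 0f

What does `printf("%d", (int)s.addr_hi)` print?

[0]=0x16 [1]=0x0f (big-endian) → word 0x160f
ver:2 @ bit 14 → (0x160f>>14)&0x3 = 0x0
flags:1 @ bit 13 → (0x160f>>13)&0x1 = 0x0
cnt:2 @ bit 11 → (0x160f>>11)&0x3 = 0x2
id:3 @ bit 8 → (0x160f>>8)&0x7 = 0x6
addr_hi:7 @ bit 1 → (0x160f>>1)&0x7f = 0x7  ←
state:1 @ bit 0 → (0x160f>>0)&0x1 = 0x1

7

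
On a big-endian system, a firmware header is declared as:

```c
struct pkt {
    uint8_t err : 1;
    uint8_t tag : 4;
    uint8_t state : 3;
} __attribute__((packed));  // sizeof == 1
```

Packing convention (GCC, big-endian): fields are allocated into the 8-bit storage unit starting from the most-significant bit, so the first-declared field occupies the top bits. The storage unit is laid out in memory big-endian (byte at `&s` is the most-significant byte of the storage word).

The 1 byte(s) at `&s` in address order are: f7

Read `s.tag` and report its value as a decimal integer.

[0]=0xf7 (big-endian) → word 0xf7
err [7+:1] = (word>>7) & 0x1 = 1
tag [3+:4] = (word>>3) & 0xf = 14  ←
state [0+:3] = (word>>0) & 0x7 = 7

14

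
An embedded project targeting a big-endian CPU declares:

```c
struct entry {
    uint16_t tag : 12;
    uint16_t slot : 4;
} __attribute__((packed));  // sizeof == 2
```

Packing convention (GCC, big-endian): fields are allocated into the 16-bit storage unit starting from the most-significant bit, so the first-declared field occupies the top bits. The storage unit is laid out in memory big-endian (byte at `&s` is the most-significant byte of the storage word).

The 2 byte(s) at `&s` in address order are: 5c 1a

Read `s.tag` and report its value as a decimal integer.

1473

[0]=0x5c [1]=0x1a (big-endian) → word 0x5c1a
tag [4+:12] = (word>>4) & 0xfff = 1473  ←
slot [0+:4] = (word>>0) & 0xf = 10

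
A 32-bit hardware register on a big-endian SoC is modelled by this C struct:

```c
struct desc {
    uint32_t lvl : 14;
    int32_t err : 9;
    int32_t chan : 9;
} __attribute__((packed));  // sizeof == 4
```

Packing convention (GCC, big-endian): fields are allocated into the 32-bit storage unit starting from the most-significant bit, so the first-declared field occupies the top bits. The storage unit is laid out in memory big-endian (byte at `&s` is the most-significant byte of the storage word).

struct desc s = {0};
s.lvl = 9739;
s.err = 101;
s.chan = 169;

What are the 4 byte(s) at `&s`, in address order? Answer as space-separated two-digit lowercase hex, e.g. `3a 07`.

lvl (14b) val=9739 bits=0x260b at bit 18: 0x982c0000
err (9b) val=101 bits=0x65 at bit 9: 0x982cca00
chan (9b) val=169 bits=0xa9 at bit 0: 0x982ccaa9
word = 0x982ccaa9 → big-endian bytes:
  [0]=0x98  [1]=0x2c  [2]=0xca  [3]=0xa9

98 2c ca a9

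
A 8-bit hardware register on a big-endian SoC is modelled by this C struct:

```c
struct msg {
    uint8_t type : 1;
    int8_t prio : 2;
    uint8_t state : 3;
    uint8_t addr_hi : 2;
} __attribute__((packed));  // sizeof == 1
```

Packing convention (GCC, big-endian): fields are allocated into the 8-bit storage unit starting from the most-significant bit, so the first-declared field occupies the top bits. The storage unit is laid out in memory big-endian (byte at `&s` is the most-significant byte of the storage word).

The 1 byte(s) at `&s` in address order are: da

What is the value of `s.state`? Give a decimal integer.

6

[0]=0xda (big-endian) → word 0xda
type [7+:1] = (word>>7) & 0x1 = 1
prio [5+:2] = (word>>5) & 0x3 = 2
state [2+:3] = (word>>2) & 0x7 = 6  ←
addr_hi [0+:2] = (word>>0) & 0x3 = 2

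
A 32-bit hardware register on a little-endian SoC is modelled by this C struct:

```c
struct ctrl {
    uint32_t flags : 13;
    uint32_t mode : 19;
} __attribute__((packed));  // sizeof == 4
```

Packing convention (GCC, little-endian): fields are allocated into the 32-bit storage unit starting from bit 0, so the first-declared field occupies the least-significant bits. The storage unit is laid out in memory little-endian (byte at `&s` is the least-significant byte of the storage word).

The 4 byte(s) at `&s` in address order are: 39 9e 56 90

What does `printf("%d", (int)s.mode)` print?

[0]=0x39 [1]=0x9e [2]=0x56 [3]=0x90 (little-endian) → word 0x90569e39
flags [0+:13] = (word>>0) & 0x1fff = 7737
mode [13+:19] = (word>>13) & 0x7ffff = 295604  ←

295604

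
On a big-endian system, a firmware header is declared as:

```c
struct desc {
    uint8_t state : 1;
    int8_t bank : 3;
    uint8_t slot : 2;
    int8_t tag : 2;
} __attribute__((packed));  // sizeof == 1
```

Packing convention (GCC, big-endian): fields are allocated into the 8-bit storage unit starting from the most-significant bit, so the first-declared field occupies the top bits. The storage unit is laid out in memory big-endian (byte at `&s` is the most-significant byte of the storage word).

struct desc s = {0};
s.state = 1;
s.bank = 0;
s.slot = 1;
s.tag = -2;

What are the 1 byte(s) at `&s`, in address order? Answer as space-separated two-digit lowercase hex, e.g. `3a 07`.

[7+:1] state=1 & 0x1 = 0x1; word=0x80
[4+:3] bank=0 & 0x7 = 0x0; word=0x80
[2+:2] slot=1 & 0x3 = 0x1; word=0x84
[0+:2] tag=-2 & 0x3 = 0x2; word=0x86
word = 0x86 → big-endian bytes:
  [0]=0x86

86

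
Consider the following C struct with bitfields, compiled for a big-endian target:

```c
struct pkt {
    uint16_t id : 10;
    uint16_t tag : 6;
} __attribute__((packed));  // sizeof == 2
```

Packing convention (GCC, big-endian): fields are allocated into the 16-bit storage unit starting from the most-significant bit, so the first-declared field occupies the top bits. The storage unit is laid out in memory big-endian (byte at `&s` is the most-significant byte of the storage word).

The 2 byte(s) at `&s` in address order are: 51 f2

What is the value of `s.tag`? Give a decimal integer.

50

[0]=0x51 [1]=0xf2 (big-endian) → word 0x51f2
id [6+:10] = (word>>6) & 0x3ff = 327
tag [0+:6] = (word>>0) & 0x3f = 50  ←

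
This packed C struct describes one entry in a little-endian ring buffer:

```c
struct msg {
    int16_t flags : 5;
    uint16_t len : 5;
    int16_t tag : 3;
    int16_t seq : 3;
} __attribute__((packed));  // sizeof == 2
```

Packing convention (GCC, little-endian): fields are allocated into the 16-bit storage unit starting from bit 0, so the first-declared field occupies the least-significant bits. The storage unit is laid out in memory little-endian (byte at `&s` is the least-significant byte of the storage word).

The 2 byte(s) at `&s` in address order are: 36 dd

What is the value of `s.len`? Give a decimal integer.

9

[0]=0x36 [1]=0xdd (little-endian) → word 0xdd36
flags [0+:5] = (word>>0) & 0x1f = 22
len [5+:5] = (word>>5) & 0x1f = 9  ←
tag [10+:3] = (word>>10) & 0x7 = 7
seq [13+:3] = (word>>13) & 0x7 = 6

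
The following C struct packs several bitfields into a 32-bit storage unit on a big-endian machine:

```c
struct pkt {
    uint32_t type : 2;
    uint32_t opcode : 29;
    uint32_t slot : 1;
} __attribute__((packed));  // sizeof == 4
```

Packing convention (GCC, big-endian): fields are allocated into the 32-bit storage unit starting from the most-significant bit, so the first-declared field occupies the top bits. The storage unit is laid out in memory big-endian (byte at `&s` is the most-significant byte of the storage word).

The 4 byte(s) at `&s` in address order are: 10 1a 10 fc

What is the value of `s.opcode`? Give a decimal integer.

[0]=0x10 [1]=0x1a [2]=0x10 [3]=0xfc (big-endian) → word 0x101a10fc
type:2 @ bit 30 → (0x101a10fc>>30)&0x3 = 0x0
opcode:29 @ bit 1 → (0x101a10fc>>1)&0x1fffffff = 0x80d087e  ←
slot:1 @ bit 0 → (0x101a10fc>>0)&0x1 = 0x0

135071870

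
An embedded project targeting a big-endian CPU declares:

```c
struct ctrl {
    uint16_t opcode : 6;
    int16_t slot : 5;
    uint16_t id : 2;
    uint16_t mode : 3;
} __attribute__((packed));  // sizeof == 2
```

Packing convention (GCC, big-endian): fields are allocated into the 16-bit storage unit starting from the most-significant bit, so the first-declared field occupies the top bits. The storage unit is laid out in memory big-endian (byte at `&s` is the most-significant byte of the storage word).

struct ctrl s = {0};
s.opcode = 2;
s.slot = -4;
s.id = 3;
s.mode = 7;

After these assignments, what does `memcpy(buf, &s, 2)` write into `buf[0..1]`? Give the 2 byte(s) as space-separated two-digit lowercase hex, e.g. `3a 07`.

[10+:6] opcode=2 & 0x3f = 0x2; word=0x0800
[5+:5] slot=-4 & 0x1f = 0x1c; word=0x0b80
[3+:2] id=3 & 0x3 = 0x3; word=0x0b98
[0+:3] mode=7 & 0x7 = 0x7; word=0x0b9f
word = 0x0b9f → big-endian bytes:
  [0]=0x0b  [1]=0x9f

0b 9f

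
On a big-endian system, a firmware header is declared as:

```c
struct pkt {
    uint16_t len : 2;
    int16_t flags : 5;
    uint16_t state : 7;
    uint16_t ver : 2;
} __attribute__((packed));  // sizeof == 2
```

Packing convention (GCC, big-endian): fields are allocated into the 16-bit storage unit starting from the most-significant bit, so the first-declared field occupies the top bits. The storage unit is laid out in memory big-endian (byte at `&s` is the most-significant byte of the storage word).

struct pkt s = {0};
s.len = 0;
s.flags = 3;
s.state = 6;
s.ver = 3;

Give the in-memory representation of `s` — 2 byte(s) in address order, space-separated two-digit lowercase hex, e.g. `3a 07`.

[14+:2] len=0 & 0x3 = 0x0; word=0x0000
[9+:5] flags=3 & 0x1f = 0x3; word=0x0600
[2+:7] state=6 & 0x7f = 0x6; word=0x0618
[0+:2] ver=3 & 0x3 = 0x3; word=0x061b
word = 0x061b → big-endian bytes:
  [0]=0x06  [1]=0x1b

06 1b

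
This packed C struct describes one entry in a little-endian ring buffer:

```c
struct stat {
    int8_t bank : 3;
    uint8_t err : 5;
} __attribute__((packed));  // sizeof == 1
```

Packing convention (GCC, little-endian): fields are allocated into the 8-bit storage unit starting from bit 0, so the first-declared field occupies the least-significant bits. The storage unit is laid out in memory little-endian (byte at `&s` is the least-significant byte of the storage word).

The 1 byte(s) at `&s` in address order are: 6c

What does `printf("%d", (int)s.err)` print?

13

[0]=0x6c (little-endian) → word 0x6c
bank:3 @ bit 0 → (0x6c>>0)&0x7 = 0x4
err:5 @ bit 3 → (0x6c>>3)&0x1f = 0xd  ←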